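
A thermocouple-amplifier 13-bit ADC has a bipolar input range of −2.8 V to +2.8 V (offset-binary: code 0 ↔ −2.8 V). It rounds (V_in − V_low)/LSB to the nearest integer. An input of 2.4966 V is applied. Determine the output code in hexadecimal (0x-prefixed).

code 0x1E44 (decimal 7748)

Full-scale span = 5.6 V; LSB = 5.6/2^13 = 0.684 mV.
(V_in − V_low)/LSB = (2.4966 − (−2.8)) / 0.000683594 = 7748.169.
round(7748.169) = 7748.
In hexadecimal (0x-prefixed): 0x1E44.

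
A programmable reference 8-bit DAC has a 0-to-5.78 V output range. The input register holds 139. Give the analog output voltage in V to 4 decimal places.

LSB = 5.78 V / 2^8 = 22.578 mV.
V_out = 0 + 139 × 0.0225781 V = 3.13836 V.

3.1384 V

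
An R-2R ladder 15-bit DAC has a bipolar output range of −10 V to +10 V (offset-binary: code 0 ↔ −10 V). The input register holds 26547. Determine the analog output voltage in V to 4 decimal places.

6.2030 V

LSB = 20 V / 2^15 = 0.610 mV.
V_out = (−10) + 26547 × 0.000610352 V = 6.203 V.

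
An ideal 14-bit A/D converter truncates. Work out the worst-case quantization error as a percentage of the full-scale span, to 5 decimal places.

0.00610 %

Truncating → worst-case error = 1 LSB = V_FS/2^14, so 100/16384 = 0.00610352 % of full scale.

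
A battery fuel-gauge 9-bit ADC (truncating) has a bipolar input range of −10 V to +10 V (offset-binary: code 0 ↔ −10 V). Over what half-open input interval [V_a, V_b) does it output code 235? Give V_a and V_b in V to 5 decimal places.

LSB = 20/2^9 = 39.062 mV.
V_a = V_low + 235·LSB = -0.820312 V; V_b = V_low + 236·LSB = -0.78125 V.

[-0.82031 V, -0.78125 V)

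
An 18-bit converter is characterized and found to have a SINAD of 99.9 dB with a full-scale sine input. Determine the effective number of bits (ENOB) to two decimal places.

ENOB = (SINAD − 1.76) / 6.02 = (99.9 − 1.76)/6.02 = 16.302.

16.30 bits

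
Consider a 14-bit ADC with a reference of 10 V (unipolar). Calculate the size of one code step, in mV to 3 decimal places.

Full-scale span = 10 V.
LSB = 10 / 2^14 = 10 / 16384 = 0.000610352 V = 0.610 mV.

0.610 mV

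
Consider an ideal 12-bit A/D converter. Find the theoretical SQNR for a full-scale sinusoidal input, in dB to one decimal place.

SNR ≈ 6.02·N + 1.76 dB = 6.02·12 + 1.76 = 74.00 dB.

74.0 dB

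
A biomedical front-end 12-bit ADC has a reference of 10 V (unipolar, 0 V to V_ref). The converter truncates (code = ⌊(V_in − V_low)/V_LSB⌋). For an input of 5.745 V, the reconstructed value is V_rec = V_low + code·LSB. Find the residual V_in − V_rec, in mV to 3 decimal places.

LSB = 10/2^12 = 2.441 mV.
Scaled input = 2353.1520 LSBs, so code = 2353.
Code 2353 maps back to 0 + 2353×0.00244141 V = 5.7446289 V.
Error = 5.745 − 5.7446289 = 0.000371094 V = 0.371 mV.

0.371 mV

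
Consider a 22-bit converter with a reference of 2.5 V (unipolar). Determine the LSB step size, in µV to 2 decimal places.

Full-scale span = 2.5 V.
LSB = 2.5 / 2^22 = 2.5 / 4194304 = 5.96046e-07 V = 0.60 µV.

0.60 µV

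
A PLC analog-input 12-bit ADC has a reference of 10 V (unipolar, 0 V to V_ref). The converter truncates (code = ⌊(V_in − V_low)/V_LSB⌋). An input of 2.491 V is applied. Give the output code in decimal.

code 1020

With 4096 levels over 10 V, one step is 2.441 mV.
(2.491 − 0) / 0.00244141 = 1020.314 LSBs.
So the output code is 1020.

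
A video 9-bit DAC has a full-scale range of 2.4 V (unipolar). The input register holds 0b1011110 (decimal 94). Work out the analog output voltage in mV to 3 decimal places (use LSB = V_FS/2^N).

440.625 mV

LSB = 2.4 V / 2^9 = 4.688 mV.
Code 0b1011110 = 94 decimal.
V_out = 0 + 94 × 0.0046875 V = 0.440625 V.
= 440.625 mV.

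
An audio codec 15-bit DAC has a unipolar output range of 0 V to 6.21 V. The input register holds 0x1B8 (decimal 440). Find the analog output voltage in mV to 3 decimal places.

LSB = 6.21 V / 2^15 = 189.51 µV.
Code 0x1B8 = 440 decimal.
V_out = 0 + 440 × 0.000189514 V = 0.0833862 V.
= 83.386 mV.

83.386 mV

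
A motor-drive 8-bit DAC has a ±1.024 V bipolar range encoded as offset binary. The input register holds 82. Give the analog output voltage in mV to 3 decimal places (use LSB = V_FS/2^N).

-368.000 mV

LSB = 2.048 V / 2^8 = 8.000 mV.
V_out = (−1.024) + 82 × 0.008 V = -0.368 V.
= -368.000 mV.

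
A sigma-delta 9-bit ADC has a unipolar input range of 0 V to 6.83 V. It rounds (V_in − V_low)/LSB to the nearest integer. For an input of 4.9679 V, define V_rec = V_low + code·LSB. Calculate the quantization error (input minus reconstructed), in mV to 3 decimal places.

One LSB is 6.83 V / 512 = 13.340 mV.
Scaled input = 372.4107 LSBs, so code = 372.
Code 372 maps back to 0 + 372×0.0133398 V = 4.9624219 V.
Error = 4.9679 − 4.9624219 = 0.00547813 V = 5.478 mV.

5.478 mV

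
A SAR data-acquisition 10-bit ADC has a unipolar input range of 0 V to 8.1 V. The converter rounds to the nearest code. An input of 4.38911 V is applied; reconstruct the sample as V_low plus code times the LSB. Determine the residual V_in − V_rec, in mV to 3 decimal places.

One LSB is 8.1 V / 1024 = 7.910 mV.
(4.38911 − 0)/0.00791016 = 554.8702; round gives code 555.
V_rec = 0 + 555·0.00791016 = 4.3901367 V.
V_in − V_rec = -0.00102672 V = -1.027 mV.

-1.027 mV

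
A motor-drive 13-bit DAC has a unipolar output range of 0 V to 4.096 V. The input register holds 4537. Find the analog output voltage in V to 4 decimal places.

2.2685 V

LSB = 4.096 V / 2^13 = 0.500 mV.
V_out = 0 + 4537 × 0.0005 V = 2.2685 V.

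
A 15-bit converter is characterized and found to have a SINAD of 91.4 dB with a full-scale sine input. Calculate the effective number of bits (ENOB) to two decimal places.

14.89 bits

ENOB = (SINAD − 1.76) / 6.02 = (91.4 − 1.76)/6.02 = 14.890.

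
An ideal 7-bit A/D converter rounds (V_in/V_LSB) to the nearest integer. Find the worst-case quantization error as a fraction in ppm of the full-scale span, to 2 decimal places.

3906.25 ppm

Rounding → worst-case error = ½ LSB = V_FS/2^8, so 1e+06/256 = 3906.25 ppm of full scale.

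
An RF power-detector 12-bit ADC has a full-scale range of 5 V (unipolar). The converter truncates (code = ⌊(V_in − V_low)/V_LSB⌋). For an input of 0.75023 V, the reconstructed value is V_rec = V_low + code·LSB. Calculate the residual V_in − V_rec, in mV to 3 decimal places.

0.718 mV

Step size: 5 V ÷ 2^12 = 1.221 mV.
(V_in − V_low)/LSB = (0.75023 − 0)/0.0012207 = 614.5884 → code 614 (floor).
Code 614 maps back to 0 + 614×0.0012207 V = 0.74951172 V.
V_in − V_rec = 0.000718281 V = 0.718 mV.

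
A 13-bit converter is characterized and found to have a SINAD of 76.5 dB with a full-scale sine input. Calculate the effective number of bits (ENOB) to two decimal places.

ENOB = (SINAD − 1.76) / 6.02 = (76.5 − 1.76)/6.02 = 12.415.

12.42 bits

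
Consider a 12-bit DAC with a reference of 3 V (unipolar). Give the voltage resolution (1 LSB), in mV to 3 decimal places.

Full-scale span = 3 V.
LSB = 3 / 2^12 = 3 / 4096 = 0.000732422 V = 0.732 mV.

0.732 mV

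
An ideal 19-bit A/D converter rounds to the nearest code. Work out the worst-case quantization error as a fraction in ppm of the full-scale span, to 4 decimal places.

0.9537 ppm

Rounding → worst-case error = ½ LSB = V_FS/2^20, so 1e+06/1048576 = 0.953674 ppm of full scale.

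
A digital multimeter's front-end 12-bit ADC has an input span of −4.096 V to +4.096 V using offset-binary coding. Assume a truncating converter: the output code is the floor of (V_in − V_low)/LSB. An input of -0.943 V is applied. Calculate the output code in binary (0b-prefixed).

code 0b11000101000 (decimal 1576)

Full-scale span = 8.192 V; LSB = 8.192/2^12 = 2.000 mV.
(V_in − V_low)/LSB = (-0.943 − (−4.096)) / 0.002 = 1576.500.
⌊·⌋(1576.500) = 1576.
In binary (0b-prefixed): 0b11000101000.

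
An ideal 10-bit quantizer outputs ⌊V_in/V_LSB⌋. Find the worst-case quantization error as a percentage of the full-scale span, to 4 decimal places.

Truncating → worst-case error = 1 LSB = V_FS/2^10, so 100/1024 = 0.0976562 % of full scale.

0.0977 %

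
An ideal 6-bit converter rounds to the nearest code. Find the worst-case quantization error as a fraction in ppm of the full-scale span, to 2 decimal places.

7812.50 ppm

Rounding → worst-case error = ½ LSB = V_FS/2^7, so 1e+06/128 = 7812.5 ppm of full scale.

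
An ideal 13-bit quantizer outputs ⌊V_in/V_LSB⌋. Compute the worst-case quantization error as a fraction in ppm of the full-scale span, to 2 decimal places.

Truncating → worst-case error = 1 LSB = V_FS/2^13, so 1e+06/8192 = 122.07 ppm of full scale.

122.07 ppm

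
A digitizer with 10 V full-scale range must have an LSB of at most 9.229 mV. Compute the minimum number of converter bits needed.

Number of steps required ≥ 10 V / 9.229 mV = 1083.54.
Need 2^N ≥ 1083.54; 2^10 = 1024, 2^11 = 2048.
Minimum N = 11.

11 bits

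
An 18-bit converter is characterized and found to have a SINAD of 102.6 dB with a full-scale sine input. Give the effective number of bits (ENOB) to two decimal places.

ENOB = (SINAD − 1.76) / 6.02 = (102.6 − 1.76)/6.02 = 16.751.

16.75 bits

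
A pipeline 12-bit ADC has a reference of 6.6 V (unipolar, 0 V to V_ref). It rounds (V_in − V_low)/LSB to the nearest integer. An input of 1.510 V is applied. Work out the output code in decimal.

LSB = 6.6 V / 4096 = 1.611 mV.
Input sits at 937.115 steps above V_low.
round(937.115) = 937.

code 937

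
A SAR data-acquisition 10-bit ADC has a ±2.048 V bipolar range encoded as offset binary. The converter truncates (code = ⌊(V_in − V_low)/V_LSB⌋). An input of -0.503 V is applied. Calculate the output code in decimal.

Full-scale span = 4.096 V; LSB = 4.096/2^10 = 4.000 mV.
(-0.503 − (−2.048)) / 0.004 = 386.250 LSBs.
Floor → code 386.

code 386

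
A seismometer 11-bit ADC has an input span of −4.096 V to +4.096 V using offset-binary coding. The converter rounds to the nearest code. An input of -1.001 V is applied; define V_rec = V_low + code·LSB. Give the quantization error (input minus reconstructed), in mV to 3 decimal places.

-1.000 mV

LSB = 8.192/2^11 = 4.000 mV.
Scaled input = 773.7500 LSBs, so code = 774.
V_rec = (−4.096) + 774·0.004 = -1 V.
V_in − V_rec = -0.001 V = -1.000 mV.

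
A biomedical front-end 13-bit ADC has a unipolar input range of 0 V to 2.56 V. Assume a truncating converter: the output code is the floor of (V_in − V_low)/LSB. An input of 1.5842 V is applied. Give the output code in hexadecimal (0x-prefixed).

code 0x13CD (decimal 5069)

With 8192 levels over 2.56 V, one step is 312.50 µV.
Input sits at 5069.440 steps above V_low.
Floor → code 5069.
In hexadecimal (0x-prefixed): 0x13CD.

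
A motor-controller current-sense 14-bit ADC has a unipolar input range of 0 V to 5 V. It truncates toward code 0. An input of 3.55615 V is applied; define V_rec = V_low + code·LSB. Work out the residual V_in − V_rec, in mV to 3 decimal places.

0.242 mV

Step size: 5 V ÷ 2^14 = 305.18 µV.
Scaled input = 11652.7923 LSBs, so code = 11652.
Code 11652 maps back to 0 + 11652×0.000305176 V = 3.5559082 V.
Difference: 0.000241797 V → 0.242 mV.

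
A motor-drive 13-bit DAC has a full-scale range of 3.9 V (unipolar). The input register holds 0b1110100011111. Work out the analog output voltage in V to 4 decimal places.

LSB = 3.9 V / 2^13 = 476.07 µV.
Code 0b1110100011111 = 7455 decimal.
V_out = 0 + 7455 × 0.000476074 V = 3.54913 V.

3.5491 V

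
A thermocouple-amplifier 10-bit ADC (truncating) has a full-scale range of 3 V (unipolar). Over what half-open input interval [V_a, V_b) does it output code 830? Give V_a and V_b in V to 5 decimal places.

LSB = 3/2^10 = 2.930 mV.
V_a = V_low + 830·LSB = 2.43164 V; V_b = V_low + 831·LSB = 2.43457 V.

[2.43164 V, 2.43457 V)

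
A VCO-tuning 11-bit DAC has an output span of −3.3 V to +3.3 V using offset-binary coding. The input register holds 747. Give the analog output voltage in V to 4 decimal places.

-0.8927 V

LSB = 6.6 V / 2^11 = 3.223 mV.
V_out = (−3.3) + 747 × 0.00322266 V = -0.892676 V.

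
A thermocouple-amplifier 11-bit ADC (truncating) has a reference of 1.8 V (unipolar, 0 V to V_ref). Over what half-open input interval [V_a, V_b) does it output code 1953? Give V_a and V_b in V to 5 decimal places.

[1.71650 V, 1.71738 V)

LSB = 1.8/2^11 = 0.879 mV.
V_a = V_low + 1953·LSB = 1.7165 V; V_b = V_low + 1954·LSB = 1.71738 V.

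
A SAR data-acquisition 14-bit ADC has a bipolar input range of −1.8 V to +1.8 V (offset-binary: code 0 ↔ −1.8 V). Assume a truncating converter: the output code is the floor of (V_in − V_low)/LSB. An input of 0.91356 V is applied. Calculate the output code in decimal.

Full-scale span = 3.6 V; LSB = 3.6/2^14 = 219.73 µV.
(V_in − V_low)/LSB = (0.91356 − (−1.8)) / 0.000219727 = 12349.713.
So the output code is 12349.

code 12349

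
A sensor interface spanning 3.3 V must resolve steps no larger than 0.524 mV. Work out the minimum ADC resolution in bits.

Number of steps required ≥ 3.3 V / 0.524 mV = 6297.71.
Need 2^N ≥ 6297.71; 2^12 = 4096, 2^13 = 8192.
Minimum N = 13.

13 bits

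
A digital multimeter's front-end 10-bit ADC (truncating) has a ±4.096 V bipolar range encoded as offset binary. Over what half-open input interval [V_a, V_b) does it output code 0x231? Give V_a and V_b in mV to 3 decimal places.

[392.000 mV, 400.000 mV)

LSB = 8.192/2^10 = 8.000 mV.
Code 0x231 = 561 decimal.
V_a = V_low + 561·LSB = 0.392 V; V_b = V_low + 562·LSB = 0.4 V.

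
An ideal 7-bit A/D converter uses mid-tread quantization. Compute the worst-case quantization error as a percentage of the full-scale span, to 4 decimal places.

Rounding → worst-case error = ½ LSB = V_FS/2^8, so 100/256 = 0.390625 % of full scale.

0.3906 %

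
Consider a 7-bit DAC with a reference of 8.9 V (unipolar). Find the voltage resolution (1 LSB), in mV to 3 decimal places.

69.531 mV

Full-scale span = 8.9 V.
LSB = 8.9 / 2^7 = 8.9 / 128 = 0.0695313 V = 69.531 mV.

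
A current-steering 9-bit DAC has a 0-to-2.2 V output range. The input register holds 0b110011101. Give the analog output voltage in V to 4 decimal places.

1.7746 V

LSB = 2.2 V / 2^9 = 4.297 mV.
Code 0b110011101 = 413 decimal.
V_out = 0 + 413 × 0.00429688 V = 1.77461 V.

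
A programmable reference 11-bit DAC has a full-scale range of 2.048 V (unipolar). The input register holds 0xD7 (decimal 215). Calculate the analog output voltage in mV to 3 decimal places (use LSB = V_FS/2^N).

LSB = 2.048 V / 2^11 = 1.000 mV.
Code 0xD7 = 215 decimal.
V_out = 0 + 215 × 0.001 V = 0.215 V.
= 215.000 mV.

215.000 mV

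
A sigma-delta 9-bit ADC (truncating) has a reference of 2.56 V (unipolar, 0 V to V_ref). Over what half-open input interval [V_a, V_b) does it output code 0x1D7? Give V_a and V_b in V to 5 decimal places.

[2.35500 V, 2.36000 V)

LSB = 2.56/2^9 = 5.000 mV.
Code 0x1D7 = 471 decimal.
V_a = V_low + 471·LSB = 2.355 V; V_b = V_low + 472·LSB = 2.36 V.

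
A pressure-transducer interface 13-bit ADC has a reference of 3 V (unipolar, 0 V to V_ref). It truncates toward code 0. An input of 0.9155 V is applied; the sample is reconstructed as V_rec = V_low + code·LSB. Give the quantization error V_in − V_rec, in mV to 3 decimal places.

LSB = 3/2^13 = 366.21 µV.
(0.9155 − 0)/0.000366211 = 2499.9253; ⌊·⌋ gives code 2499.
Reconstructed: 0.91516113 V.
Error = 0.9155 − 0.91516113 = 0.000338867 V = 0.339 mV.

0.339 mV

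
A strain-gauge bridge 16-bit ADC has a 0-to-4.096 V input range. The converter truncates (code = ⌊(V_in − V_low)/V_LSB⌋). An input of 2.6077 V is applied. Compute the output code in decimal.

code 41723

With 65536 levels over 4.096 V, one step is 62.50 µV.
Input sits at 41723.200 steps above V_low.
So the output code is 41723.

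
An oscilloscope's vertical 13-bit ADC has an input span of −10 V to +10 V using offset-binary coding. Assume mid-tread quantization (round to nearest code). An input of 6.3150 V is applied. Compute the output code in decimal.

With 8192 levels over 20 V, one step is 2.441 mV.
Input sits at 6682.624 steps above V_low.
Round → code 6683.

code 6683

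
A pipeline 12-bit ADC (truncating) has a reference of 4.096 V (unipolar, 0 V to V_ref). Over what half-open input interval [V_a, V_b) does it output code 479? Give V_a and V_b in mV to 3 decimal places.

LSB = 4.096/2^12 = 1.000 mV.
V_a = V_low + 479·LSB = 0.479 V; V_b = V_low + 480·LSB = 0.48 V.

[479.000 mV, 480.000 mV)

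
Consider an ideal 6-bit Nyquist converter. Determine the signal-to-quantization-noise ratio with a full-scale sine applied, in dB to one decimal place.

SNR ≈ 6.02·N + 1.76 dB = 6.02·6 + 1.76 = 37.88 dB.

37.9 dB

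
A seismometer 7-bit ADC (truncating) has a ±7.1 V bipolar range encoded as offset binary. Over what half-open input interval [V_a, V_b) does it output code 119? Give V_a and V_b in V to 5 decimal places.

[6.10156 V, 6.21250 V)

LSB = 14.2/2^7 = 110.938 mV.
V_a = V_low + 119·LSB = 6.10156 V; V_b = V_low + 120·LSB = 6.2125 V.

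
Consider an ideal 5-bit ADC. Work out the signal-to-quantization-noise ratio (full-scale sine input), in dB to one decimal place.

31.9 dB

SNR ≈ 6.02·N + 1.76 dB = 6.02·5 + 1.76 = 31.86 dB.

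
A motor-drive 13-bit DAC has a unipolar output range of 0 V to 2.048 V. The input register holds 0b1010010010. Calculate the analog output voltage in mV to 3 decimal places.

164.500 mV

LSB = 2.048 V / 2^13 = 250.00 µV.
Code 0b1010010010 = 658 decimal.
V_out = 0 + 658 × 0.00025 V = 0.1645 V.
= 164.500 mV.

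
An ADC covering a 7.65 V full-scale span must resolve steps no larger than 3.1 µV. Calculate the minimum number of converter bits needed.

Number of steps required ≥ 7.65 V / 3.1 µV = 2467741.94.
Need 2^N ≥ 2467741.94; 2^21 = 2097152, 2^22 = 4194304.
Minimum N = 22.

22 bits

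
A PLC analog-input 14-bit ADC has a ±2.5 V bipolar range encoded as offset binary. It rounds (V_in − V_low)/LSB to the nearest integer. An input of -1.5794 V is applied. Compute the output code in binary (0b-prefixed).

With 16384 levels over 5 V, one step is 305.18 µV.
(-1.5794 − (−2.5)) / 0.000305176 = 3016.622 LSBs.
round(3016.622) = 3017.
In binary (0b-prefixed): 0b101111001001.

code 0b101111001001 (decimal 3017)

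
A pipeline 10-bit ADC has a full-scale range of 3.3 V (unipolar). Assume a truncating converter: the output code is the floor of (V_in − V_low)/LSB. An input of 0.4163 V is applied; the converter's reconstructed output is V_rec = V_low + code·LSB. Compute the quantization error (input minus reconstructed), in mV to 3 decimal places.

0.577 mV

Step size: 3.3 V ÷ 2^10 = 3.223 mV.
Scaled input = 129.1792 LSBs, so code = 129.
Reconstructed: 0.41572266 V.
Difference: 0.000577344 V → 0.577 mV.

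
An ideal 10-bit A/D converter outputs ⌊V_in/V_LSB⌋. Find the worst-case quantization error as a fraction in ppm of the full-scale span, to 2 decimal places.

Truncating → worst-case error = 1 LSB = V_FS/2^10, so 1e+06/1024 = 976.562 ppm of full scale.

976.56 ppm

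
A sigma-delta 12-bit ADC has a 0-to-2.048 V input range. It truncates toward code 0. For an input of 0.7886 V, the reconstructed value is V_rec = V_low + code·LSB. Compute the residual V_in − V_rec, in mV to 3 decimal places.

LSB = 2.048/2^12 = 0.500 mV.
Scaled input = 1577.2000 LSBs, so code = 1577.
Code 1577 maps back to 0 + 1577×0.0005 V = 0.7885 V.
Difference: 0.0001 V → 0.100 mV.

0.100 mV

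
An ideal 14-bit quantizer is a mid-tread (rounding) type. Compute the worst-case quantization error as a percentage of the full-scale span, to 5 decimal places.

0.00305 %

Rounding → worst-case error = ½ LSB = V_FS/2^15, so 100/32768 = 0.00305176 % of full scale.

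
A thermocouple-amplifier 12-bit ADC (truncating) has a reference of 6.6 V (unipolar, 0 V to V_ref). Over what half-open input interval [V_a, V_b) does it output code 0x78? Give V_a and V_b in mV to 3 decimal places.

[193.359 mV, 194.971 mV)

LSB = 6.6/2^12 = 1.611 mV.
Code 0x78 = 120 decimal.
V_a = V_low + 120·LSB = 0.193359 V; V_b = V_low + 121·LSB = 0.194971 V.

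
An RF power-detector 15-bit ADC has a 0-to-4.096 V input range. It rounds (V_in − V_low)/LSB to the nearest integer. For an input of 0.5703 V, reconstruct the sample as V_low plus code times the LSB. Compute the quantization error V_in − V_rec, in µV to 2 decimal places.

LSB = 4.096/2^15 = 125.00 µV.
(V_in − V_low)/LSB = (0.5703 − 0)/0.000125 = 4562.4000 → code 4562 (round).
Code 4562 maps back to 0 + 4562×0.000125 V = 0.57025 V.
V_in − V_rec = 5e-05 V = 50.00 µV.

50.00 µV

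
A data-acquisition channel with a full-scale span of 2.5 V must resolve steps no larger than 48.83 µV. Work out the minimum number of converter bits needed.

Number of steps required ≥ 2.5 V / 48.83 µV = 51198.03.
Need 2^N ≥ 51198.03; 2^15 = 32768, 2^16 = 65536.
Minimum N = 16.

16 bits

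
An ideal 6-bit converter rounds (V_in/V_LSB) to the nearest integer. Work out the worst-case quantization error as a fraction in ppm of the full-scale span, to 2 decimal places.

7812.50 ppm

Rounding → worst-case error = ½ LSB = V_FS/2^7, so 1e+06/128 = 7812.5 ppm of full scale.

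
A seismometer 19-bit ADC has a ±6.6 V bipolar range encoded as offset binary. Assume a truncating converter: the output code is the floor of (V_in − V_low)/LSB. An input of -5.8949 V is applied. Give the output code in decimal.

code 28005

Full-scale span = 13.2 V; LSB = 13.2/2^19 = 25.18 µV.
Input sits at 28005.717 steps above V_low.
⌊·⌋(28005.717) = 28005.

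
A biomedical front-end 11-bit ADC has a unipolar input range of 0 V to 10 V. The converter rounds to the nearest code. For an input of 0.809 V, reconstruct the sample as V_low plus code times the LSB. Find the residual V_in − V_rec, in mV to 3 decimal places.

-1.547 mV

LSB = 10/2^11 = 4.883 mV.
(0.809 − 0)/0.00488281 = 165.6832; round gives code 166.
Code 166 maps back to 0 + 166×0.00488281 V = 0.81054688 V.
Difference: -0.00154688 V → -1.547 mV.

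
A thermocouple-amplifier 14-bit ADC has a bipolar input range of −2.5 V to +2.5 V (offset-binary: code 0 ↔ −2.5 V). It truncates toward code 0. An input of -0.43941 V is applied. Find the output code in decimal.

code 6752

Full-scale span = 5 V; LSB = 5/2^14 = 305.18 µV.
Input sits at 6752.141 steps above V_low.
So the output code is 6752.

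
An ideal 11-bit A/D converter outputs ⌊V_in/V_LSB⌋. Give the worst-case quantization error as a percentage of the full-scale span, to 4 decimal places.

0.0488 %

Truncating → worst-case error = 1 LSB = V_FS/2^11, so 100/2048 = 0.0488281 % of full scale.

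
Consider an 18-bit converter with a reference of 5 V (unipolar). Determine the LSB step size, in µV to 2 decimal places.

19.07 µV

Full-scale span = 5 V.
LSB = 5 / 2^18 = 5 / 262144 = 1.90735e-05 V = 19.07 µV.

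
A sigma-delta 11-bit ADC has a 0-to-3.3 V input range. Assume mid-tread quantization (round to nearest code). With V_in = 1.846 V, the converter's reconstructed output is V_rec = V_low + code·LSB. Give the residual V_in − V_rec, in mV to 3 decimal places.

-0.582 mV

One LSB is 3.3 V / 2048 = 1.611 mV.
(V_in − V_low)/LSB = (1.846 − 0)/0.00161133 = 1145.6388 → code 1146 (round).
Reconstructed: 1.846582 V.
Difference: -0.000582031 V → -0.582 mV.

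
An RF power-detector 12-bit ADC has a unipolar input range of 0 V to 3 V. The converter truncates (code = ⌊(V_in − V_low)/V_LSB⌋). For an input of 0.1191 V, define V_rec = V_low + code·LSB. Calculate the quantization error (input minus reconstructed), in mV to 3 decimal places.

Step size: 3 V ÷ 2^12 = 0.732 mV.
(V_in − V_low)/LSB = (0.1191 − 0)/0.000732422 = 162.6112 → code 162 (floor).
V_rec = 0 + 162·0.000732422 = 0.11865234 V.
Difference: 0.000447656 V → 0.448 mV.

0.448 mV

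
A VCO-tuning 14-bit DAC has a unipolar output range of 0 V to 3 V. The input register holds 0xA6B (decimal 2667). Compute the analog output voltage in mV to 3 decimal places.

488.342 mV

LSB = 3 V / 2^14 = 183.11 µV.
Code 0xA6B = 2667 decimal.
V_out = 0 + 2667 × 0.000183105 V = 0.488342 V.
= 488.342 mV.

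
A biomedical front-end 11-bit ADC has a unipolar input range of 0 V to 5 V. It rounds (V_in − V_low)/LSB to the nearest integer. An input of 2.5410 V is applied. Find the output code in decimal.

code 1041

With 2048 levels over 5 V, one step is 2.441 mV.
Input sits at 1040.794 steps above V_low.
Round → code 1041.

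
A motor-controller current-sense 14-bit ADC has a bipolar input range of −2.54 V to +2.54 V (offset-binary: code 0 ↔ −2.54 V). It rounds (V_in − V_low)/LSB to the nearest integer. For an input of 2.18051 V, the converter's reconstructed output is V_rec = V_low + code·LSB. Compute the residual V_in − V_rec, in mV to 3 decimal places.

Step size: 5.08 V ÷ 2^14 = 310.06 µV.
(V_in − V_low)/LSB = (2.18051 − (−2.54))/0.000310059 = 15224.5740 → code 15225 (round).
Reconstructed: 2.1806421 V.
V_in − V_rec = -0.00013209 V = -0.132 mV.

-0.132 mV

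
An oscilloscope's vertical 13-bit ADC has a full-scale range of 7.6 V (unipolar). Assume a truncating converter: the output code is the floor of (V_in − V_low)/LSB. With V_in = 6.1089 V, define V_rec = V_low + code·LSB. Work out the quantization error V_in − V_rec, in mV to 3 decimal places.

LSB = 7.6/2^13 = 0.928 mV.
Scaled input = 6584.7512 LSBs, so code = 6584.
Reconstructed: 6.1082031 V.
V_in − V_rec = 0.000696875 V = 0.697 mV.

0.697 mV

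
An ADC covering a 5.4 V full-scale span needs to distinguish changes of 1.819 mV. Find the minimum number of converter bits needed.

12 bits

Number of steps required ≥ 5.4 V / 1.819 mV = 2968.66.
Need 2^N ≥ 2968.66; 2^11 = 2048, 2^12 = 4096.
Minimum N = 12.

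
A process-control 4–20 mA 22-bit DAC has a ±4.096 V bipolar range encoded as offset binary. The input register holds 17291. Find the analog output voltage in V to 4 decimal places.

LSB = 8.192 V / 2^22 = 1.95 µV.
V_out = (−4.096) + 17291 × 1.95313e-06 V = -4.06223 V.

-4.0622 V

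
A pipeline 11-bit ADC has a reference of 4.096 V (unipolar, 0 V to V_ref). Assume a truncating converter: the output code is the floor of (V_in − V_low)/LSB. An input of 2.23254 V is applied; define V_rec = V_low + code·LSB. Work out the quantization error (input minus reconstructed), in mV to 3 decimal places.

LSB = 4.096/2^11 = 2.000 mV.
(V_in − V_low)/LSB = (2.23254 − 0)/0.002 = 1116.2700 → code 1116 (floor).
V_rec = 0 + 1116·0.002 = 2.232 V.
Difference: 0.00054 V → 0.540 mV.

0.540 mV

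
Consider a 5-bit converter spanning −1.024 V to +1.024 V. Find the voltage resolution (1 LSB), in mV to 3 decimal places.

64.000 mV

Full-scale span = 2.048 V.
LSB = 2.048 / 2^5 = 2.048 / 32 = 0.064 V = 64.000 mV.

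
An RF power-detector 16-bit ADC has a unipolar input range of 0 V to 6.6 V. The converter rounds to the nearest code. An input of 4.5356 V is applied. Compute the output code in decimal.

code 45037

Full-scale span = 6.6 V; LSB = 6.6/2^16 = 100.71 µV.
(V_in − V_low)/LSB = (4.5356 − 0) / 0.000100708 = 45037.134.
So the output code is 45037.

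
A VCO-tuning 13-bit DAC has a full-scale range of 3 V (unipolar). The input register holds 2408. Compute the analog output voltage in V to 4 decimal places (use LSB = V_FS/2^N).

0.8818 V

LSB = 3 V / 2^13 = 366.21 µV.
V_out = 0 + 2408 × 0.000366211 V = 0.881836 V.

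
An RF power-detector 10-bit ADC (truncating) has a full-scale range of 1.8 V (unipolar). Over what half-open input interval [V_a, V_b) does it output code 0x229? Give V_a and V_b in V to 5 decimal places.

LSB = 1.8/2^10 = 1.758 mV.
Code 0x229 = 553 decimal.
V_a = V_low + 553·LSB = 0.97207 V; V_b = V_low + 554·LSB = 0.973828 V.

[0.97207 V, 0.97383 V)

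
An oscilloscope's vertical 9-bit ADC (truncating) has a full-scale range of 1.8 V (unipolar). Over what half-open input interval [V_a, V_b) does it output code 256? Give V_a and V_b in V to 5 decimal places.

LSB = 1.8/2^9 = 3.516 mV.
V_a = V_low + 256·LSB = 0.9 V; V_b = V_low + 257·LSB = 0.903516 V.

[0.90000 V, 0.90352 V)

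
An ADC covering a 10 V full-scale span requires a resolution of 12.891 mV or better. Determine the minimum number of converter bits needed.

10 bits

Number of steps required ≥ 10 V / 12.891 mV = 775.74.
Need 2^N ≥ 775.74; 2^9 = 512, 2^10 = 1024.
Minimum N = 10.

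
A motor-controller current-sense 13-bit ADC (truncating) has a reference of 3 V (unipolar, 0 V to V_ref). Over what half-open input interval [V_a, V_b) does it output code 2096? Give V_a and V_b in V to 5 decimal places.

LSB = 3/2^13 = 366.21 µV.
V_a = V_low + 2096·LSB = 0.767578 V; V_b = V_low + 2097·LSB = 0.767944 V.

[0.76758 V, 0.76794 V)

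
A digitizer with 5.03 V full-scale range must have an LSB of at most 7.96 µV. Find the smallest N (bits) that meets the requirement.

20 bits

Number of steps required ≥ 5.03 V / 7.96 µV = 631909.55.
Need 2^N ≥ 631909.55; 2^19 = 524288, 2^20 = 1048576.
Minimum N = 20.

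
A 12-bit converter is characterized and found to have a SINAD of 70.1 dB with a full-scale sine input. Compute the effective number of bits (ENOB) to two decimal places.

11.35 bits

ENOB = (SINAD − 1.76) / 6.02 = (70.1 − 1.76)/6.02 = 11.352.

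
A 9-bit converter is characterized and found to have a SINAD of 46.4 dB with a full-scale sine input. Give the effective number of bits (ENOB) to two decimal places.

ENOB = (SINAD − 1.76) / 6.02 = (46.4 − 1.76)/6.02 = 7.415.

7.42 bits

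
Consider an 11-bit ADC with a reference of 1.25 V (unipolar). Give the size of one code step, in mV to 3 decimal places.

Full-scale span = 1.25 V.
LSB = 1.25 / 2^11 = 1.25 / 2048 = 0.000610352 V = 0.610 mV.

0.610 mV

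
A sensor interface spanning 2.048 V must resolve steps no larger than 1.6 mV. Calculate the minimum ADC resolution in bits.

11 bits

Number of steps required ≥ 2.048 V / 1.6 mV = 1280.00.
Need 2^N ≥ 1280.00; 2^10 = 1024, 2^11 = 2048.
Minimum N = 11.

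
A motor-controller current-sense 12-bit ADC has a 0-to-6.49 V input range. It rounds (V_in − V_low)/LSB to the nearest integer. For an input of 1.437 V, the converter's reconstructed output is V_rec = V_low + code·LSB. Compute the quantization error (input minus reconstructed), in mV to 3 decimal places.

-0.117 mV

LSB = 6.49/2^12 = 1.584 mV.
(V_in − V_low)/LSB = (1.437 − 0)/0.00158447 = 906.9263 → code 907 (round).
Code 907 maps back to 0 + 907×0.00158447 V = 1.4371167 V.
Difference: -0.000116699 V → -0.117 mV.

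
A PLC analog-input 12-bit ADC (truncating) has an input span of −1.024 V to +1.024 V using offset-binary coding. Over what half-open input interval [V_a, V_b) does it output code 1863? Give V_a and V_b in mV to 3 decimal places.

[-92.500 mV, -92.000 mV)

LSB = 2.048/2^12 = 0.500 mV.
V_a = V_low + 1863·LSB = -0.0925 V; V_b = V_low + 1864·LSB = -0.092 V.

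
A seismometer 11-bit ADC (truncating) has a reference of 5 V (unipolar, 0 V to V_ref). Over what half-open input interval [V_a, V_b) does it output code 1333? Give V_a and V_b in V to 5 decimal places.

[3.25439 V, 3.25684 V)

LSB = 5/2^11 = 2.441 mV.
V_a = V_low + 1333·LSB = 3.25439 V; V_b = V_low + 1334·LSB = 3.25684 V.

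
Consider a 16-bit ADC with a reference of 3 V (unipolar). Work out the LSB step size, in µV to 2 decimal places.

45.78 µV

Full-scale span = 3 V.
LSB = 3 / 2^16 = 3 / 65536 = 4.57764e-05 V = 45.78 µV.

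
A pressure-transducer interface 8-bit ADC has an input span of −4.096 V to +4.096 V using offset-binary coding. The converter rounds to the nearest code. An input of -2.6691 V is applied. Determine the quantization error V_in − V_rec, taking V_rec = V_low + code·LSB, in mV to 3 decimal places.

LSB = 8.192/2^8 = 32.000 mV.
(V_in − V_low)/LSB = (-2.6691 − (−4.096))/0.032 = 44.5906 → code 45 (round).
V_rec = (−4.096) + 45·0.032 = -2.656 V.
V_in − V_rec = -0.0131 V = -13.100 mV.

-13.100 mV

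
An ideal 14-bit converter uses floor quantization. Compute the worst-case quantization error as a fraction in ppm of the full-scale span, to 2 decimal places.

61.04 ppm

Truncating → worst-case error = 1 LSB = V_FS/2^14, so 1e+06/16384 = 61.0352 ppm of full scale.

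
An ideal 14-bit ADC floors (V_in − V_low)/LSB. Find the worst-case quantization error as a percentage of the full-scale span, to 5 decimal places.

0.00610 %

Truncating → worst-case error = 1 LSB = V_FS/2^14, so 100/16384 = 0.00610352 % of full scale.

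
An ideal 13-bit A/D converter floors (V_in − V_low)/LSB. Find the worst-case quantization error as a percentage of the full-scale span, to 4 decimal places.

0.0122 %

Truncating → worst-case error = 1 LSB = V_FS/2^13, so 100/8192 = 0.012207 % of full scale.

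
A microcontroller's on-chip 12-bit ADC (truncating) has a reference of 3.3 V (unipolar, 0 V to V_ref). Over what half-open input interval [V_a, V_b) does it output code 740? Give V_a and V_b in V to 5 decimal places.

LSB = 3.3/2^12 = 0.806 mV.
V_a = V_low + 740·LSB = 0.596191 V; V_b = V_low + 741·LSB = 0.596997 V.

[0.59619 V, 0.59700 V)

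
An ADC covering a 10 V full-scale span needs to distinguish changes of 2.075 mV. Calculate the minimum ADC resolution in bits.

Number of steps required ≥ 10 V / 2.075 mV = 4819.28.
Need 2^N ≥ 4819.28; 2^12 = 4096, 2^13 = 8192.
Minimum N = 13.

13 bits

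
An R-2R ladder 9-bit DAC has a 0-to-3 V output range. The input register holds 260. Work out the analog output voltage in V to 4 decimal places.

LSB = 3 V / 2^9 = 5.859 mV.
V_out = 0 + 260 × 0.00585938 V = 1.52344 V.

1.5234 V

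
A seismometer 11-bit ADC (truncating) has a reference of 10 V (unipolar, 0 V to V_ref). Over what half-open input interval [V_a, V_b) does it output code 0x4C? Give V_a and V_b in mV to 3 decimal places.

LSB = 10/2^11 = 4.883 mV.
Code 0x4C = 76 decimal.
V_a = V_low + 76·LSB = 0.371094 V; V_b = V_low + 77·LSB = 0.375977 V.

[371.094 mV, 375.977 mV)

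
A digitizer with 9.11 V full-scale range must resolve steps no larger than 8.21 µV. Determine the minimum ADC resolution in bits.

Number of steps required ≥ 9.11 V / 8.21 µV = 1109622.41.
Need 2^N ≥ 1109622.41; 2^20 = 1048576, 2^21 = 2097152.
Minimum N = 21.

21 bits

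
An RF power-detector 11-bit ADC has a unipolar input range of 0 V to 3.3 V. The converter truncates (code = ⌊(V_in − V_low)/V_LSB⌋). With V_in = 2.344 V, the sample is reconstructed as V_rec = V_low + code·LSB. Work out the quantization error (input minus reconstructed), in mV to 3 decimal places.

Step size: 3.3 V ÷ 2^11 = 1.611 mV.
(V_in − V_low)/LSB = (2.344 − 0)/0.00161133 = 1454.7006 → code 1454 (floor).
V_rec = 0 + 1454·0.00161133 = 2.3428711 V.
Difference: 0.00112891 V → 1.129 mV.

1.129 mV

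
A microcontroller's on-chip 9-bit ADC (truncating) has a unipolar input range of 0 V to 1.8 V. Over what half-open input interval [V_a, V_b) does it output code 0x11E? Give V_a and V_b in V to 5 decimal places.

[1.00547 V, 1.00898 V)

LSB = 1.8/2^9 = 3.516 mV.
Code 0x11E = 286 decimal.
V_a = V_low + 286·LSB = 1.00547 V; V_b = V_low + 287·LSB = 1.00898 V.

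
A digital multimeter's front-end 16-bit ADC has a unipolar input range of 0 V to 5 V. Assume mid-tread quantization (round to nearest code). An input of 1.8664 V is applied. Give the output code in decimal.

With 65536 levels over 5 V, one step is 76.29 µV.
(V_in − V_low)/LSB = (1.8664 − 0) / 7.62939e-05 = 24463.278.
So the output code is 24463.

code 24463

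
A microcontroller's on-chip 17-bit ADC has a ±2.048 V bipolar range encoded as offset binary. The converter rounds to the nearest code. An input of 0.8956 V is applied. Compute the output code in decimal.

Full-scale span = 4.096 V; LSB = 4.096/2^17 = 31.25 µV.
(0.8956 − (−2.048)) / 3.125e-05 = 94195.200 LSBs.
Round → code 94195.

code 94195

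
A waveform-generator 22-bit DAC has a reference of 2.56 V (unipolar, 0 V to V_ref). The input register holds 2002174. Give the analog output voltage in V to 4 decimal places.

LSB = 2.56 V / 2^22 = 0.61 µV.
V_out = 0 + 2002174 × 6.10352e-07 V = 1.22203 V.

1.2220 V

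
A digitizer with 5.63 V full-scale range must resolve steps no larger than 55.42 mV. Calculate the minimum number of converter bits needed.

7 bits

Number of steps required ≥ 5.63 V / 55.42 mV = 101.59.
Need 2^N ≥ 101.59; 2^6 = 64, 2^7 = 128.
Minimum N = 7.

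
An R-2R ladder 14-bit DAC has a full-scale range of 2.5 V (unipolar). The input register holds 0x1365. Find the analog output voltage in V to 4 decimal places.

LSB = 2.5 V / 2^14 = 152.59 µV.
Code 0x1365 = 4965 decimal.
V_out = 0 + 4965 × 0.000152588 V = 0.757599 V.

0.7576 V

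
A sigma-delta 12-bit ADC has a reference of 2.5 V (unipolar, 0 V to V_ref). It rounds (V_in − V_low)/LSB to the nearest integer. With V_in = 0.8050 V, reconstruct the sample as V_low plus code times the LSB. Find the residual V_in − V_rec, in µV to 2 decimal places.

LSB = 2.5/2^12 = 0.610 mV.
(0.8050 − 0)/0.000610352 = 1318.9120; round gives code 1319.
Reconstructed: 0.80505371 V.
V_in − V_rec = -5.37109e-05 V = -53.71 µV.

-53.71 µV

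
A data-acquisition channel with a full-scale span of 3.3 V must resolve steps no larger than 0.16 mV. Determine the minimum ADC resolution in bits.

15 bits

Number of steps required ≥ 3.3 V / 0.16 mV = 20625.00.
Need 2^N ≥ 20625.00; 2^14 = 16384, 2^15 = 32768.
Minimum N = 15.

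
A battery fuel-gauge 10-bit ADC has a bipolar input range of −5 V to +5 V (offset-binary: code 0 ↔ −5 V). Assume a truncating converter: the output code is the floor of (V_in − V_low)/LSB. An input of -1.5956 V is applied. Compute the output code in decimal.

Full-scale span = 10 V; LSB = 10/2^10 = 9.766 mV.
Input sits at 348.611 steps above V_low.
So the output code is 348.

code 348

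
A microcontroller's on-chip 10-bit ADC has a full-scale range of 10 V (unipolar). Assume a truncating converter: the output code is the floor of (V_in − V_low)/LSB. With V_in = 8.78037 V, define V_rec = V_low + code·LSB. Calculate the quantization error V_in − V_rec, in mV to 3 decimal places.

1.073 mV

LSB = 10/2^10 = 9.766 mV.
(8.78037 − 0)/0.00976562 = 899.1099; ⌊·⌋ gives code 899.
Reconstructed: 8.7792969 V.
Error = 8.78037 − 8.7792969 = 0.00107313 V = 1.073 mV.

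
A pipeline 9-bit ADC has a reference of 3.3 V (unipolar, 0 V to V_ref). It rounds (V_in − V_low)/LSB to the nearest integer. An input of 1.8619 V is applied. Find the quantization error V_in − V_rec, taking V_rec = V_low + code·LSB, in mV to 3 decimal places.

-0.795 mV

One LSB is 3.3 V / 512 = 6.445 mV.
Scaled input = 288.8766 LSBs, so code = 289.
Reconstructed: 1.8626953 V.
Difference: -0.000795313 V → -0.795 mV.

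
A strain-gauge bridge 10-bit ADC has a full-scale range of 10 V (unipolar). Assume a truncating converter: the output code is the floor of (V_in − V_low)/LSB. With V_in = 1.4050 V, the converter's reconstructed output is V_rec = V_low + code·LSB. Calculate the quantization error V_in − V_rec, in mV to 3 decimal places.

One LSB is 10 V / 1024 = 9.766 mV.
(1.4050 − 0)/0.00976562 = 143.8720; ⌊·⌋ gives code 143.
V_rec = 0 + 143·0.00976562 = 1.3964844 V.
Error = 1.4050 − 1.3964844 = 0.00851563 V = 8.516 mV.

8.516 mV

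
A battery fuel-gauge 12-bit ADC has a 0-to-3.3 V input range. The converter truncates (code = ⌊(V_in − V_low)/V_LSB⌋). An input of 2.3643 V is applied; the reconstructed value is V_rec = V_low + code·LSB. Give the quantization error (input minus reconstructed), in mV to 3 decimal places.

0.482 mV

One LSB is 3.3 V / 4096 = 0.806 mV.
Scaled input = 2934.5978 LSBs, so code = 2934.
Code 2934 maps back to 0 + 2934×0.000805664 V = 2.3638184 V.
Error = 2.3643 − 2.3638184 = 0.000481641 V = 0.482 mV.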